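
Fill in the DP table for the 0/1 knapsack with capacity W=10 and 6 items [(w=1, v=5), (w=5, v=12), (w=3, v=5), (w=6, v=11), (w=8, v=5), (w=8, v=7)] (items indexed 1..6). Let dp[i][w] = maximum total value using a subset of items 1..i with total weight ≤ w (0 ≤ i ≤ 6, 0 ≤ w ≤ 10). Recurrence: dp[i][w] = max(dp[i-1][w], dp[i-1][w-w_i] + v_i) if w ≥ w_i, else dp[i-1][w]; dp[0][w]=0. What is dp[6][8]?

17

i\w   0   1   2   3   4   5   6   7   8   9  10
  0   0   0   0   0   0   0   0   0   0   0   0
  1   0   5   5   5   5   5   5   5   5   5   5
  2   0   5   5   5   5  12  17  17  17  17  17
  3   0   5   5   5  10  12  17  17  17  22  22
  4   0   5   5   5  10  12  17  17  17  22  22
  5   0   5   5   5  10  12  17  17  17  22  22
  6   0   5   5   5  10  12  17  17  17  22  22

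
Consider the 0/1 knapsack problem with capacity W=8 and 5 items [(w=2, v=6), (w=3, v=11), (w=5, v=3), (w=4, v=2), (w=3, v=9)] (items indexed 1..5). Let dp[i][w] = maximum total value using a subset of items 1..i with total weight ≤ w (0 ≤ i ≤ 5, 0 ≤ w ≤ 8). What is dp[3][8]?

17

i\w   0   1   2   3   4   5   6   7   8
  0   0   0   0   0   0   0   0   0   0
  1   0   0   6   6   6   6   6   6   6
  2   0   0   6  11  11  17  17  17  17
  3   0   0   6  11  11  17  17  17  17
  4   0   0   6  11  11  17  17  17  17
  5   0   0   6  11  11  17  20  20  26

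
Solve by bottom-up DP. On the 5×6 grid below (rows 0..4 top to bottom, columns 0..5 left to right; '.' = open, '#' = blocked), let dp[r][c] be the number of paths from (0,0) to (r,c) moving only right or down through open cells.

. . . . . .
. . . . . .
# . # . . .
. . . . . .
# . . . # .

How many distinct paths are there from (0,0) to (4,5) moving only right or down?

r\c   0   1   2   3   4   5
  0   1   1   1   1   1   1
  1   1   2   3   4   5   6
  2   0   2   0   4   9  15
  3   0   2   2   6  15  30
  4   0   2   4  10   0  30

30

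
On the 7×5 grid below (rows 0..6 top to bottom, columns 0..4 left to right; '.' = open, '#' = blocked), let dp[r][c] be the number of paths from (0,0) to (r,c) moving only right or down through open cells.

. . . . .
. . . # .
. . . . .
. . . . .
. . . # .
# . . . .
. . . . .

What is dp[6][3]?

45

r\c   0   1   2   3   4
  0   1   1   1   1   1
  1   1   2   3   0   1
  2   1   3   6   6   7
  3   1   4  10  16  23
  4   1   5  15   0  23
  5   0   5  20  20  43
  6   0   5  25  45  88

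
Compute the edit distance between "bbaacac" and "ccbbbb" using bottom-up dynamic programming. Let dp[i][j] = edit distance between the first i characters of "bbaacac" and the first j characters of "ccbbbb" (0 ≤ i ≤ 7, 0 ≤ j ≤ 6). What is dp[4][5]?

   ''  c  c  b  b  b  b
''  0  1  2  3  4  5  6
 b  1  1  2  2  3  4  5
 b  2  2  2  2  2  3  4
 a  3  3  3  3  3  3  4
 a  4  4  4  4  4  4  4
 c  5  4  4  5  5  5  5
 a  6  5  5  5  6  6  6
 c  7  6  5  6  6  7  7

4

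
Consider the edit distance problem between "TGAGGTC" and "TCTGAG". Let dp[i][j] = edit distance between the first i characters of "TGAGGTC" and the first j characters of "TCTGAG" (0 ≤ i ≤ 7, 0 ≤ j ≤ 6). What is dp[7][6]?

5

   ''  T  C  T  G  A  G
''  0  1  2  3  4  5  6
 T  1  0  1  2  3  4  5
 G  2  1  1  2  2  3  4
 A  3  2  2  2  3  2  3
 G  4  3  3  3  2  3  2
 G  5  4  4  4  3  3  3
 T  6  5  5  4  4  4  4
 C  7  6  5  5  5  5  5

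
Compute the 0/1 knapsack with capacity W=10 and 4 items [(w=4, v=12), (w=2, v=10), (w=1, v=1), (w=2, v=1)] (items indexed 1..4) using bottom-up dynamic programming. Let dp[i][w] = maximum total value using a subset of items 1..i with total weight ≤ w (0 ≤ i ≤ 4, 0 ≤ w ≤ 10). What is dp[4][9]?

24

i\w   0   1   2   3   4   5   6   7   8   9  10
  0   0   0   0   0   0   0   0   0   0   0   0
  1   0   0   0   0  12  12  12  12  12  12  12
  2   0   0  10  10  12  12  22  22  22  22  22
  3   0   1  10  11  12  13  22  23  23  23  23
  4   0   1  10  11  12  13  22  23  23  24  24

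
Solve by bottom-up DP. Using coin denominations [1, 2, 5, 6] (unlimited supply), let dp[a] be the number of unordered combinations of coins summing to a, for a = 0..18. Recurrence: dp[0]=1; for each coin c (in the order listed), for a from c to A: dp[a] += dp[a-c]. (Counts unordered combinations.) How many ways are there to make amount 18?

43

after  coin     0     1     2     3     4     5     6     7     8     9    10    11    12    13    14    15    16    17    18
          1     1     1     1     1     1     1     1     1     1     1     1     1     1     1     1     1     1     1     1
          2     1     1     2     2     3     3     4     4     5     5     6     6     7     7     8     8     9     9    10
          5     1     1     2     2     3     4     5     6     7     8    10    11    13    14    16    18    20    22    24
          6     1     1     2     2     3     4     6     7     9    10    13    15    19    21    25    28    33    37    43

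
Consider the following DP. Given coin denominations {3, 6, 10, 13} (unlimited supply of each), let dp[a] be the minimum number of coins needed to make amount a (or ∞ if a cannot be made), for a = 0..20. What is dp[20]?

2

 a  0  1  2  3  4  5  6  7  8  9 10 11 12 13 14 15 16 17 18 19 20
dp  0  -  -  1  -  -  1  -  -  2  1  -  2  1  -  3  2  -  3  2  2
(- denotes ∞ / unreachable)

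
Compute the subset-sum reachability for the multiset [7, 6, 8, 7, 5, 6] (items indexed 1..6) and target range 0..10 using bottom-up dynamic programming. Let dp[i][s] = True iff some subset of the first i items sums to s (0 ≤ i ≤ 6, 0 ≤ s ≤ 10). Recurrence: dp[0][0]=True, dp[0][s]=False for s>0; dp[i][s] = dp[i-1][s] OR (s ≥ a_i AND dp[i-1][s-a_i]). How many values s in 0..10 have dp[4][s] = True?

i\s   0   1   2   3   4   5   6   7   8   9  10
  0   T   F   F   F   F   F   F   F   F   F   F
  1   T   F   F   F   F   F   F   T   F   F   F
  2   T   F   F   F   F   F   T   T   F   F   F
  3   T   F   F   F   F   F   T   T   T   F   F
  4   T   F   F   F   F   F   T   T   T   F   F
  5   T   F   F   F   F   T   T   T   T   F   F
  6   T   F   F   F   F   T   T   T   T   F   F

4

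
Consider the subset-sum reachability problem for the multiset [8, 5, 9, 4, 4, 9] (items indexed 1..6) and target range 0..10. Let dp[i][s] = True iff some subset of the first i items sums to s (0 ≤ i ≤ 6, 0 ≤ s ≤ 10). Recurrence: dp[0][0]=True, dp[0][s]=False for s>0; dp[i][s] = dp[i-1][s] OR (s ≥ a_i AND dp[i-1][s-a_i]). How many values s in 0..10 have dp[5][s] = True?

5

i\s   0   1   2   3   4   5   6   7   8   9  10
  0   T   F   F   F   F   F   F   F   F   F   F
  1   T   F   F   F   F   F   F   F   T   F   F
  2   T   F   F   F   F   T   F   F   T   F   F
  3   T   F   F   F   F   T   F   F   T   T   F
  4   T   F   F   F   T   T   F   F   T   T   F
  5   T   F   F   F   T   T   F   F   T   T   F
  6   T   F   F   F   T   T   F   F   T   T   F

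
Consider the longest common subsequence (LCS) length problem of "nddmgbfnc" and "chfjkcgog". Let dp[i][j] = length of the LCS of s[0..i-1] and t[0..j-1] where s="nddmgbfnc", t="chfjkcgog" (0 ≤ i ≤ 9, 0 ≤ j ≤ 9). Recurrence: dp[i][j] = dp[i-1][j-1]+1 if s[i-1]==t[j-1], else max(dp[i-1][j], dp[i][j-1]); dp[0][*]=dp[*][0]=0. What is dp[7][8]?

1

   ''  c  h  f  j  k  c  g  o  g
''  0  0  0  0  0  0  0  0  0  0
 n  0  0  0  0  0  0  0  0  0  0
 d  0  0  0  0  0  0  0  0  0  0
 d  0  0  0  0  0  0  0  0  0  0
 m  0  0  0  0  0  0  0  0  0  0
 g  0  0  0  0  0  0  0  1  1  1
 b  0  0  0  0  0  0  0  1  1  1
 f  0  0  0  1  1  1  1  1  1  1
 n  0  0  0  1  1  1  1  1  1  1
 c  0  1  1  1  1  1  2  2  2  2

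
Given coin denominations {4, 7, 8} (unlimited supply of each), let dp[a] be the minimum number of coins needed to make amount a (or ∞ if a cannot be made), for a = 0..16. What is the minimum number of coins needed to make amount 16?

2

 a  0  1  2  3  4  5  6  7  8  9 10 11 12 13 14 15 16
dp  0  -  -  -  1  -  -  1  1  -  -  2  2  -  2  2  2
(- denotes ∞ / unreachable)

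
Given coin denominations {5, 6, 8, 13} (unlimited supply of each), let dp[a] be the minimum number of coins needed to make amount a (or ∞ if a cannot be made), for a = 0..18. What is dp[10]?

2

 a  0  1  2  3  4  5  6  7  8  9 10 11 12 13 14 15 16 17 18
dp  0  -  -  -  -  1  1  -  1  -  2  2  2  1  2  3  2  3  2
(- denotes ∞ / unreachable)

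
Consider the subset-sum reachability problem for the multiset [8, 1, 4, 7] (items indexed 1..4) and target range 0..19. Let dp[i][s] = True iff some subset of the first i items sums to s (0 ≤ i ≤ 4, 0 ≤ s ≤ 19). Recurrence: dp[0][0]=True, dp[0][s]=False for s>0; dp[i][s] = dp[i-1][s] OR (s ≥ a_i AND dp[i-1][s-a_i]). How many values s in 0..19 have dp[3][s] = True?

i\s   0   1   2   3   4   5   6   7   8   9  10  11  12  13  14  15  16  17  18  19
  0   T   F   F   F   F   F   F   F   F   F   F   F   F   F   F   F   F   F   F   F
  1   T   F   F   F   F   F   F   F   T   F   F   F   F   F   F   F   F   F   F   F
  2   T   T   F   F   F   F   F   F   T   T   F   F   F   F   F   F   F   F   F   F
  3   T   T   F   F   T   T   F   F   T   T   F   F   T   T   F   F   F   F   F   F
  4   T   T   F   F   T   T   F   T   T   T   F   T   T   T   F   T   T   F   F   T

8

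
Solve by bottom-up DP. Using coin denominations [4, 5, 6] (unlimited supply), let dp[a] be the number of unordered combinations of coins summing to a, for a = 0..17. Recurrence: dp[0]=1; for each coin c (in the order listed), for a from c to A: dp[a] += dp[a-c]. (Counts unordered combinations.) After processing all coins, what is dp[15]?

2

after  coin     0     1     2     3     4     5     6     7     8     9    10    11    12    13    14    15    16    17
          4     1     0     0     0     1     0     0     0     1     0     0     0     1     0     0     0     1     0
          5     1     0     0     0     1     1     0     0     1     1     1     0     1     1     1     1     1     1
          6     1     0     0     0     1     1     1     0     1     1     2     1     2     1     2     2     3     2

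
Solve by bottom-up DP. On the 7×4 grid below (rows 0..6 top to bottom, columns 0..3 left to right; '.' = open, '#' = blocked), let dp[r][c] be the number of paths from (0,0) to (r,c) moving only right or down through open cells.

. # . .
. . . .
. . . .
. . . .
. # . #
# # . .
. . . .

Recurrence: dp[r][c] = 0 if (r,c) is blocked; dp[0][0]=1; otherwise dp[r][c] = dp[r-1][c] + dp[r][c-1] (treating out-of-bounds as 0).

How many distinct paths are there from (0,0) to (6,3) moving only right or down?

12

r\c   0   1   2   3
  0   1   0   0   0
  1   1   1   1   1
  2   1   2   3   4
  3   1   3   6  10
  4   1   0   6   0
  5   0   0   6   6
  6   0   0   6  12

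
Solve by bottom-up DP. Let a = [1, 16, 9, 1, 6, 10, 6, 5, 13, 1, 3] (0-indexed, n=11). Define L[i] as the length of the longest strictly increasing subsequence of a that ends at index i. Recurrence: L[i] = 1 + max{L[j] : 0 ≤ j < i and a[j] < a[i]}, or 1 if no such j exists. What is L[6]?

   i    0    1    2    3    4    5    6    7    8    9   10
a[i]    1   16    9    1    6   10    6    5   13    1    3
L[i]    1    2    2    1    2    3    2    2    4    1    2

2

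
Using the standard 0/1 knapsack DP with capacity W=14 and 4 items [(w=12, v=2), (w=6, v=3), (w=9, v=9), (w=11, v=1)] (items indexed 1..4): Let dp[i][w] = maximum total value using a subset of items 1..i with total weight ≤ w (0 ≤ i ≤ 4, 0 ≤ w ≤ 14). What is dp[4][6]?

3

i\w   0   1   2   3   4   5   6   7   8   9  10  11  12  13  14
  0   0   0   0   0   0   0   0   0   0   0   0   0   0   0   0
  1   0   0   0   0   0   0   0   0   0   0   0   0   2   2   2
  2   0   0   0   0   0   0   3   3   3   3   3   3   3   3   3
  3   0   0   0   0   0   0   3   3   3   9   9   9   9   9   9
  4   0   0   0   0   0   0   3   3   3   9   9   9   9   9   9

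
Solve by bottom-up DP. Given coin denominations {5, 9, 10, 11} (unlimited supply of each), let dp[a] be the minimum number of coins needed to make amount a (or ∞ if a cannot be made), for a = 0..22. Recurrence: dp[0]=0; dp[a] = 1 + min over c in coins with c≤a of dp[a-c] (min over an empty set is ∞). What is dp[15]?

 a  0  1  2  3  4  5  6  7  8  9 10 11 12 13 14 15 16 17 18 19 20 21 22
dp  0  -  -  -  -  1  -  -  -  1  1  1  -  -  2  2  2  -  2  2  2  2  2
(- denotes ∞ / unreachable)

2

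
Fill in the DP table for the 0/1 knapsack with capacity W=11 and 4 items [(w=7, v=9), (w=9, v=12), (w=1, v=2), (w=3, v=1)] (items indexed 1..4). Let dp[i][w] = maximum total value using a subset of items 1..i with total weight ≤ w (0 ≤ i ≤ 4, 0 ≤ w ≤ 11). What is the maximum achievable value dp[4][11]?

14

i\w   0   1   2   3   4   5   6   7   8   9  10  11
  0   0   0   0   0   0   0   0   0   0   0   0   0
  1   0   0   0   0   0   0   0   9   9   9   9   9
  2   0   0   0   0   0   0   0   9   9  12  12  12
  3   0   2   2   2   2   2   2   9  11  12  14  14
  4   0   2   2   2   3   3   3   9  11  12  14  14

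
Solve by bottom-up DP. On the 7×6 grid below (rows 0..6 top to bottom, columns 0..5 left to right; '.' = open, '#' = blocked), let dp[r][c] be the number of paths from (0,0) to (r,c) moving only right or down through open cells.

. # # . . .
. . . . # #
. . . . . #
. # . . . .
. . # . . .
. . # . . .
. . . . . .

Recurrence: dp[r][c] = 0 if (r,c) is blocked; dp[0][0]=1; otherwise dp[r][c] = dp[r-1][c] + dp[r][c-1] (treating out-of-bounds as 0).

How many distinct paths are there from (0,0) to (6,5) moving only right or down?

89

r\c   0   1   2   3   4   5
  0   1   0   0   0   0   0
  1   1   1   1   1   0   0
  2   1   2   3   4   4   0
  3   1   0   3   7  11  11
  4   1   1   0   7  18  29
  5   1   2   0   7  25  54
  6   1   3   3  10  35  89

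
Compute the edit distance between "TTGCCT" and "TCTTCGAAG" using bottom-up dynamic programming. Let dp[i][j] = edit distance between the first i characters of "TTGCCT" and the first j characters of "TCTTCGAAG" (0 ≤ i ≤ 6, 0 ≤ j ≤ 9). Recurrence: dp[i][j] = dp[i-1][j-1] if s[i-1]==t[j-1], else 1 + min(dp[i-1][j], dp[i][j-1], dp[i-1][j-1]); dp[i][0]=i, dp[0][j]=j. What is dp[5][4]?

4

   ''  T  C  T  T  C  G  A  A  G
''  0  1  2  3  4  5  6  7  8  9
 T  1  0  1  2  3  4  5  6  7  8
 T  2  1  1  1  2  3  4  5  6  7
 G  3  2  2  2  2  3  3  4  5  6
 C  4  3  2  3  3  2  3  4  5  6
 C  5  4  3  3  4  3  3  4  5  6
 T  6  5  4  3  3  4  4  4  5  6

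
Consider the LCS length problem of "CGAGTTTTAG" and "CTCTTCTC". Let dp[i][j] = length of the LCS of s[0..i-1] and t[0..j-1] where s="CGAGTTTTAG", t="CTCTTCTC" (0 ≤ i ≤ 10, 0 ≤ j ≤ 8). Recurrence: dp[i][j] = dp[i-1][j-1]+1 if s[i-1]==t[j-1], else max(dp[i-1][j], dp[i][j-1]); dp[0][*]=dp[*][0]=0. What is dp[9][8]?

5

   ''  C  T  C  T  T  C  T  C
''  0  0  0  0  0  0  0  0  0
 C  0  1  1  1  1  1  1  1  1
 G  0  1  1  1  1  1  1  1  1
 A  0  1  1  1  1  1  1  1  1
 G  0  1  1  1  1  1  1  1  1
 T  0  1  2  2  2  2  2  2  2
 T  0  1  2  2  3  3  3  3  3
 T  0  1  2  2  3  4  4  4  4
 T  0  1  2  2  3  4  4  5  5
 A  0  1  2  2  3  4  4  5  5
 G  0  1  2  2  3  4  4  5  5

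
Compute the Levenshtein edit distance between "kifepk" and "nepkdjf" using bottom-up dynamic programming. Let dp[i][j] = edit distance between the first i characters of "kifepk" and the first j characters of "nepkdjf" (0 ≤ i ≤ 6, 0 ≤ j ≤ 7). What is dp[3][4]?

   ''  n  e  p  k  d  j  f
''  0  1  2  3  4  5  6  7
 k  1  1  2  3  3  4  5  6
 i  2  2  2  3  4  4  5  6
 f  3  3  3  3  4  5  5  5
 e  4  4  3  4  4  5  6  6
 p  5  5  4  3  4  5  6  7
 k  6  6  5  4  3  4  5  6

4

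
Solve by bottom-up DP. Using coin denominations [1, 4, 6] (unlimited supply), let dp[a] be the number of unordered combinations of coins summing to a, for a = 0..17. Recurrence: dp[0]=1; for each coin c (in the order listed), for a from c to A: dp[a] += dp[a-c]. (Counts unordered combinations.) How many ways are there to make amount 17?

after  coin     0     1     2     3     4     5     6     7     8     9    10    11    12    13    14    15    16    17
          1     1     1     1     1     1     1     1     1     1     1     1     1     1     1     1     1     1     1
          4     1     1     1     1     2     2     2     2     3     3     3     3     4     4     4     4     5     5
          6     1     1     1     1     2     2     3     3     4     4     5     5     7     7     8     8    10    10

10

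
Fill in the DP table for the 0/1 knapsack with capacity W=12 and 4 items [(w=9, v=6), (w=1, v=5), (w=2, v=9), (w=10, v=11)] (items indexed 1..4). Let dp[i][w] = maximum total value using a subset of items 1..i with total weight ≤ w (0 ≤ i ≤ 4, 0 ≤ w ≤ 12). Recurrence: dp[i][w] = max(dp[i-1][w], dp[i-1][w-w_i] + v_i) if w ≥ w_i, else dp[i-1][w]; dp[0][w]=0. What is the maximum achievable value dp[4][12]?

i\w   0   1   2   3   4   5   6   7   8   9  10  11  12
  0   0   0   0   0   0   0   0   0   0   0   0   0   0
  1   0   0   0   0   0   0   0   0   0   6   6   6   6
  2   0   5   5   5   5   5   5   5   5   6  11  11  11
  3   0   5   9  14  14  14  14  14  14  14  14  15  20
  4   0   5   9  14  14  14  14  14  14  14  14  16  20

20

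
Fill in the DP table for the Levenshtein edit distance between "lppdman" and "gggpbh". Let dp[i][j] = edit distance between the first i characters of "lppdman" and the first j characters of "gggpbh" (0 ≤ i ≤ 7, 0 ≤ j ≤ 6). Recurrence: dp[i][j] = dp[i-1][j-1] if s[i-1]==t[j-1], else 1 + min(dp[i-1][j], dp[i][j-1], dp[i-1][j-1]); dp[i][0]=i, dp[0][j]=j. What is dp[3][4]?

   ''  g  g  g  p  b  h
''  0  1  2  3  4  5  6
 l  1  1  2  3  4  5  6
 p  2  2  2  3  3  4  5
 p  3  3  3  3  3  4  5
 d  4  4  4  4  4  4  5
 m  5  5  5  5  5  5  5
 a  6  6  6  6  6  6  6
 n  7  7  7  7  7  7  7

3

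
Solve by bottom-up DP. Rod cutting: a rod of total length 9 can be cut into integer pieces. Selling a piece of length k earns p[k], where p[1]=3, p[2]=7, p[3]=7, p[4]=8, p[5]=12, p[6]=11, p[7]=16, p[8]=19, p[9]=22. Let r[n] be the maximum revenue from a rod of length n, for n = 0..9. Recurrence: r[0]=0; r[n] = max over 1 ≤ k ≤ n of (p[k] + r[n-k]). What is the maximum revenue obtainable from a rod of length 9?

31

   n    0    1    2    3    4    5    6    7    8    9
r[n]    0    3    7   10   14   17   21   24   28   31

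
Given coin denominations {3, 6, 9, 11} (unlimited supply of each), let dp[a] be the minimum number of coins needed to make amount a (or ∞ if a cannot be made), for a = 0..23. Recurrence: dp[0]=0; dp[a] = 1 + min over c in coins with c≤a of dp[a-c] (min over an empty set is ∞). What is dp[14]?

 a  0  1  2  3  4  5  6  7  8  9 10 11 12 13 14 15 16 17 18 19 20 21 22 23
dp  0  -  -  1  -  -  1  -  -  1  -  1  2  -  2  2  -  2  2  -  2  3  2  3
(- denotes ∞ / unreachable)

2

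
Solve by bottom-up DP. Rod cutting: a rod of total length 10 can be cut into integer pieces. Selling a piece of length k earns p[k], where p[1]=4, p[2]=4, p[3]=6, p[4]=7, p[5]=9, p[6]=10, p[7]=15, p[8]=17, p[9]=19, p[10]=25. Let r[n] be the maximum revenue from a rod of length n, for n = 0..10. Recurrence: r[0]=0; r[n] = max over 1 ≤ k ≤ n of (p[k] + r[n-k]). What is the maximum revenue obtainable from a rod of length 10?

   n    0    1    2    3    4    5    6    7    8    9   10
r[n]    0    4    8   12   16   20   24   28   32   36   40

40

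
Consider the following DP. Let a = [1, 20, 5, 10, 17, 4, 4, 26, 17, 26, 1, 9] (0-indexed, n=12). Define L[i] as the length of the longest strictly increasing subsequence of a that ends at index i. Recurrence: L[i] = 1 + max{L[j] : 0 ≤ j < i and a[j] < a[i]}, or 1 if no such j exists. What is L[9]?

5

   i    0    1    2    3    4    5    6    7    8    9   10   11
a[i]    1   20    5   10   17    4    4   26   17   26    1    9
L[i]    1    2    2    3    4    2    2    5    4    5    1    3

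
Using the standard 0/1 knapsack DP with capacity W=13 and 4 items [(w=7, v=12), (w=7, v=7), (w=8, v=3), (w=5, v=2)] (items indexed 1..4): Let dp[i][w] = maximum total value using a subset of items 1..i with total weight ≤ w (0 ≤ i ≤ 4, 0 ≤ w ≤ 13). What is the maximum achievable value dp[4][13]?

14

i\w   0   1   2   3   4   5   6   7   8   9  10  11  12  13
  0   0   0   0   0   0   0   0   0   0   0   0   0   0   0
  1   0   0   0   0   0   0   0  12  12  12  12  12  12  12
  2   0   0   0   0   0   0   0  12  12  12  12  12  12  12
  3   0   0   0   0   0   0   0  12  12  12  12  12  12  12
  4   0   0   0   0   0   2   2  12  12  12  12  12  14  14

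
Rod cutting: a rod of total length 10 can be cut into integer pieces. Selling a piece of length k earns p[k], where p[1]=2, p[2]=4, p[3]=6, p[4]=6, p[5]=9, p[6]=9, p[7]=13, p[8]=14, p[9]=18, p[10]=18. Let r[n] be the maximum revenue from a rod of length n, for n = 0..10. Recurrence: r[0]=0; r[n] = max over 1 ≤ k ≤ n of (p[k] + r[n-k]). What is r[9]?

18

   n    0    1    2    3    4    5    6    7    8    9   10
r[n]    0    2    4    6    8   10   12   14   16   18   20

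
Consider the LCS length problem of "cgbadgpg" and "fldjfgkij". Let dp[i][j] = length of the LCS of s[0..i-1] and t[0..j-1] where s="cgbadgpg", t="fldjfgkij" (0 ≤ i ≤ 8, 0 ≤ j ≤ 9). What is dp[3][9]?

   ''  f  l  d  j  f  g  k  i  j
''  0  0  0  0  0  0  0  0  0  0
 c  0  0  0  0  0  0  0  0  0  0
 g  0  0  0  0  0  0  1  1  1  1
 b  0  0  0  0  0  0  1  1  1  1
 a  0  0  0  0  0  0  1  1  1  1
 d  0  0  0  1  1  1  1  1  1  1
 g  0  0  0  1  1  1  2  2  2  2
 p  0  0  0  1  1  1  2  2  2  2
 g  0  0  0  1  1  1  2  2  2  2

1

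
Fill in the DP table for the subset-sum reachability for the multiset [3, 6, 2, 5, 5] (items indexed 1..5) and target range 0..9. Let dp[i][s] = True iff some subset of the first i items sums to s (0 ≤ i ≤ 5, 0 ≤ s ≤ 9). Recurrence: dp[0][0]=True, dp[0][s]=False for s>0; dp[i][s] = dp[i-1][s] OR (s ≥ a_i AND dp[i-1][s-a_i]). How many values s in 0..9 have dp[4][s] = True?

8

i\s   0   1   2   3   4   5   6   7   8   9
  0   T   F   F   F   F   F   F   F   F   F
  1   T   F   F   T   F   F   F   F   F   F
  2   T   F   F   T   F   F   T   F   F   T
  3   T   F   T   T   F   T   T   F   T   T
  4   T   F   T   T   F   T   T   T   T   T
  5   T   F   T   T   F   T   T   T   T   T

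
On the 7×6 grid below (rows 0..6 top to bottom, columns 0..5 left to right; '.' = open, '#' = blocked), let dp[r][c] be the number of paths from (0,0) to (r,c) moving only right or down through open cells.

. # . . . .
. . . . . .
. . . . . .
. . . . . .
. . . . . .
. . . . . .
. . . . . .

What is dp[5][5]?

r\c   0   1   2   3   4   5
  0   1   0   0   0   0   0
  1   1   1   1   1   1   1
  2   1   2   3   4   5   6
  3   1   3   6  10  15  21
  4   1   4  10  20  35  56
  5   1   5  15  35  70 126
  6   1   6  21  56 126 252

126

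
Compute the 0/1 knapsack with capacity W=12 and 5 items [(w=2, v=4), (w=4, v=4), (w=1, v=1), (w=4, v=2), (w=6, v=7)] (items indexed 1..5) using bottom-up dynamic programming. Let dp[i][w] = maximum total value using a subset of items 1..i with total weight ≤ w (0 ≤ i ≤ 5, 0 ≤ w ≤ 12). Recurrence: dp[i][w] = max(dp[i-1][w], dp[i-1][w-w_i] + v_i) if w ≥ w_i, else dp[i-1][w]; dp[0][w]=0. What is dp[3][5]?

i\w   0   1   2   3   4   5   6   7   8   9  10  11  12
  0   0   0   0   0   0   0   0   0   0   0   0   0   0
  1   0   0   4   4   4   4   4   4   4   4   4   4   4
  2   0   0   4   4   4   4   8   8   8   8   8   8   8
  3   0   1   4   5   5   5   8   9   9   9   9   9   9
  4   0   1   4   5   5   5   8   9   9   9  10  11  11
  5   0   1   4   5   5   5   8   9  11  12  12  12  15

5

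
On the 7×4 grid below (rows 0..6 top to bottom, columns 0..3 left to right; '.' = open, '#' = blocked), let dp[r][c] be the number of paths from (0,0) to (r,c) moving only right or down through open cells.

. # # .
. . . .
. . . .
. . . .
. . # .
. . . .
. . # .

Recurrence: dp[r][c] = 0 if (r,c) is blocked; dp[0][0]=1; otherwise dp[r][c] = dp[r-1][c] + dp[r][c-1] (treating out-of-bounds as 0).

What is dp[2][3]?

r\c   0   1   2   3
  0   1   0   0   0
  1   1   1   1   1
  2   1   2   3   4
  3   1   3   6  10
  4   1   4   0  10
  5   1   5   5  15
  6   1   6   0  15

4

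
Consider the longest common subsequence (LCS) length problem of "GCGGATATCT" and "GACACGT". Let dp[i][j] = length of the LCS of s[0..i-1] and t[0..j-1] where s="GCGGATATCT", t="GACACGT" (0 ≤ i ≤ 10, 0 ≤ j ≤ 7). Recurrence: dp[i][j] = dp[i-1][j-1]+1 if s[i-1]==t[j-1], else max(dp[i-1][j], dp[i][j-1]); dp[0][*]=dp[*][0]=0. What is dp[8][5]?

3

   ''  G  A  C  A  C  G  T
''  0  0  0  0  0  0  0  0
 G  0  1  1  1  1  1  1  1
 C  0  1  1  2  2  2  2  2
 G  0  1  1  2  2  2  3  3
 G  0  1  1  2  2  2  3  3
 A  0  1  2  2  3  3  3  3
 T  0  1  2  2  3  3  3  4
 A  0  1  2  2  3  3  3  4
 T  0  1  2  2  3  3  3  4
 C  0  1  2  3  3  4  4  4
 T  0  1  2  3  3  4  4  5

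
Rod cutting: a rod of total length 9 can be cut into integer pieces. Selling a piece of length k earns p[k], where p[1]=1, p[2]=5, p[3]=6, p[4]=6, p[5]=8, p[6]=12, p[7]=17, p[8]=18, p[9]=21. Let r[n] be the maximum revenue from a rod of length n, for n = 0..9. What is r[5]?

   n    0    1    2    3    4    5    6    7    8    9
r[n]    0    1    5    6   10   11   15   17   20   22

11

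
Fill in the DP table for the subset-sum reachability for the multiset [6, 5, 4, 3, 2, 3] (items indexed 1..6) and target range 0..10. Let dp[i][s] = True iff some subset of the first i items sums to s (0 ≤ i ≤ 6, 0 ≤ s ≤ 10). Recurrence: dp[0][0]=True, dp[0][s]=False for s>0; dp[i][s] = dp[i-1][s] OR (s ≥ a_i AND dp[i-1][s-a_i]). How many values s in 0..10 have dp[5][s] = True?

i\s   0   1   2   3   4   5   6   7   8   9  10
  0   T   F   F   F   F   F   F   F   F   F   F
  1   T   F   F   F   F   F   T   F   F   F   F
  2   T   F   F   F   F   T   T   F   F   F   F
  3   T   F   F   F   T   T   T   F   F   T   T
  4   T   F   F   T   T   T   T   T   T   T   T
  5   T   F   T   T   T   T   T   T   T   T   T
  6   T   F   T   T   T   T   T   T   T   T   T

10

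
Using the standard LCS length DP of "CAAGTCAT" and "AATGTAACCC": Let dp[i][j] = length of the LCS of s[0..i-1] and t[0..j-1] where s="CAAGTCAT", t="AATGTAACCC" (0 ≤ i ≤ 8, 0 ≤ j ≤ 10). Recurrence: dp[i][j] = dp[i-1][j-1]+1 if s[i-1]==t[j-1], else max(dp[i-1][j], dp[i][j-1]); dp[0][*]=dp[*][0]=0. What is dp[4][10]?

3

   ''  A  A  T  G  T  A  A  C  C  C
''  0  0  0  0  0  0  0  0  0  0  0
 C  0  0  0  0  0  0  0  0  1  1  1
 A  0  1  1  1  1  1  1  1  1  1  1
 A  0  1  2  2  2  2  2  2  2  2  2
 G  0  1  2  2  3  3  3  3  3  3  3
 T  0  1  2  3  3  4  4  4  4  4  4
 C  0  1  2  3  3  4  4  4  5  5  5
 A  0  1  2  3  3  4  5  5  5  5  5
 T  0  1  2  3  3  4  5  5  5  5  5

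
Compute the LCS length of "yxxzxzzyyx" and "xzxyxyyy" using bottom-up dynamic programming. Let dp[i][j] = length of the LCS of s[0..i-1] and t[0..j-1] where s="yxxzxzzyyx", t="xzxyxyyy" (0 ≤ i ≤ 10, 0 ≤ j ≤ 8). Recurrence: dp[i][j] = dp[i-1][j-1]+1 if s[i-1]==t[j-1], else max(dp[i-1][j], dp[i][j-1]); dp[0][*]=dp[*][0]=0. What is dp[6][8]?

   ''  x  z  x  y  x  y  y  y
''  0  0  0  0  0  0  0  0  0
 y  0  0  0  0  1  1  1  1  1
 x  0  1  1  1  1  2  2  2  2
 x  0  1  1  2  2  2  2  2  2
 z  0  1  2  2  2  2  2  2  2
 x  0  1  2  3  3  3  3  3  3
 z  0  1  2  3  3  3  3  3  3
 z  0  1  2  3  3  3  3  3  3
 y  0  1  2  3  4  4  4  4  4
 y  0  1  2  3  4  4  5  5  5
 x  0  1  2  3  4  5  5  5  5

3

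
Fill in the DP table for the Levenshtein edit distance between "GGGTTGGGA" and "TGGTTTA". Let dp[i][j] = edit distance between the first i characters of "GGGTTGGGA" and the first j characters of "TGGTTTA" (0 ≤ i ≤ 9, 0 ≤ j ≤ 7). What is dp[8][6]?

   ''  T  G  G  T  T  T  A
''  0  1  2  3  4  5  6  7
 G  1  1  1  2  3  4  5  6
 G  2  2  1  1  2  3  4  5
 G  3  3  2  1  2  3  4  5
 T  4  3  3  2  1  2  3  4
 T  5  4  4  3  2  1  2  3
 G  6  5  4  4  3  2  2  3
 G  7  6  5  4  4  3  3  3
 G  8  7  6  5  5  4  4  4
 A  9  8  7  6  6  5  5  4

4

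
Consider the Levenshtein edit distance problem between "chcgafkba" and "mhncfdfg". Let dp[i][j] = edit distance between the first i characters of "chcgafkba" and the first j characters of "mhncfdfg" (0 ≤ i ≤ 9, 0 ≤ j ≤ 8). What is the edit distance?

   ''  m  h  n  c  f  d  f  g
''  0  1  2  3  4  5  6  7  8
 c  1  1  2  3  3  4  5  6  7
 h  2  2  1  2  3  4  5  6  7
 c  3  3  2  2  2  3  4  5  6
 g  4  4  3  3  3  3  4  5  5
 a  5  5  4  4  4  4  4  5  6
 f  6  6  5  5  5  4  5  4  5
 k  7  7  6  6  6  5  5  5  5
 b  8  8  7  7  7  6  6  6  6
 a  9  9  8  8  8  7  7  7  7

7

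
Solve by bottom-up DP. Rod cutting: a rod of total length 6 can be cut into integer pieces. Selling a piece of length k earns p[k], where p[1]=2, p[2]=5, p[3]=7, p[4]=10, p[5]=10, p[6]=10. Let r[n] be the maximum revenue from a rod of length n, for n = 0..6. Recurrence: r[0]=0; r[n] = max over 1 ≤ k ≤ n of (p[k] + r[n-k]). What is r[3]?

7

   n    0    1    2    3    4    5    6
r[n]    0    2    5    7   10   12   15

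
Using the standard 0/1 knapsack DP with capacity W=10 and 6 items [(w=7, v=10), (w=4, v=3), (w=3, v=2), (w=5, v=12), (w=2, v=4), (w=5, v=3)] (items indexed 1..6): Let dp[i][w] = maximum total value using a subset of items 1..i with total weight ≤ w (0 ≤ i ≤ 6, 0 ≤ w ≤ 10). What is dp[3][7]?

i\w   0   1   2   3   4   5   6   7   8   9  10
  0   0   0   0   0   0   0   0   0   0   0   0
  1   0   0   0   0   0   0   0  10  10  10  10
  2   0   0   0   0   3   3   3  10  10  10  10
  3   0   0   0   2   3   3   3  10  10  10  12
  4   0   0   0   2   3  12  12  12  14  15  15
  5   0   0   4   4   4  12  12  16  16  16  18
  6   0   0   4   4   4  12  12  16  16  16  18

10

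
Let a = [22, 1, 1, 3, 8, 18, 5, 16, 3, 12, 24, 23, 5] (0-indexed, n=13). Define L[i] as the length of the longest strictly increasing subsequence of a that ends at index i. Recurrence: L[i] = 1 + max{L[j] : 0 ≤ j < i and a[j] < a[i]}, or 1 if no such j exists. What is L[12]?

   i    0    1    2    3    4    5    6    7    8    9   10   11   12
a[i]   22    1    1    3    8   18    5   16    3   12   24   23    5
L[i]    1    1    1    2    3    4    3    4    2    4    5    5    3

3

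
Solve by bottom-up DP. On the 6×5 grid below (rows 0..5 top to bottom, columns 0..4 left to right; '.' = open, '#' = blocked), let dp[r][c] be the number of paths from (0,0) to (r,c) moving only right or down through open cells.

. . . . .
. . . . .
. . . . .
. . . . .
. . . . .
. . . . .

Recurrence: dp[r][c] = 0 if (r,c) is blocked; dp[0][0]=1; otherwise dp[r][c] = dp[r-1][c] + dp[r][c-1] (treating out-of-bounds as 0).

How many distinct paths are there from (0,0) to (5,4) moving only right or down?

r\c   0   1   2   3   4
  0   1   1   1   1   1
  1   1   2   3   4   5
  2   1   3   6  10  15
  3   1   4  10  20  35
  4   1   5  15  35  70
  5   1   6  21  56 126

126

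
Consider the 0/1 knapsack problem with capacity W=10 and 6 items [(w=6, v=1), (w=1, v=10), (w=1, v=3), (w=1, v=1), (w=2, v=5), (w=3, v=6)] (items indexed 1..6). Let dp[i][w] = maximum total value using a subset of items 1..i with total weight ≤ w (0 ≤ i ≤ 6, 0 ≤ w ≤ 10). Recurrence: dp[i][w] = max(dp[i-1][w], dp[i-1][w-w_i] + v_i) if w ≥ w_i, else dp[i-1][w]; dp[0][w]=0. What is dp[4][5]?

14

i\w   0   1   2   3   4   5   6   7   8   9  10
  0   0   0   0   0   0   0   0   0   0   0   0
  1   0   0   0   0   0   0   1   1   1   1   1
  2   0  10  10  10  10  10  10  11  11  11  11
  3   0  10  13  13  13  13  13  13  14  14  14
  4   0  10  13  14  14  14  14  14  14  15  15
  5   0  10  13  15  18  19  19  19  19  19  19
  6   0  10  13  15  18  19  21  24  25  25  25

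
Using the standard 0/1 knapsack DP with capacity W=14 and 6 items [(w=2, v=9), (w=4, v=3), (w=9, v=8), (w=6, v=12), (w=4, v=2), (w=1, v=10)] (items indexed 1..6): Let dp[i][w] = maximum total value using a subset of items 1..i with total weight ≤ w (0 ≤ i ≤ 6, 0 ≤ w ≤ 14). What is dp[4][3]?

i\w   0   1   2   3   4   5   6   7   8   9  10  11  12  13  14
  0   0   0   0   0   0   0   0   0   0   0   0   0   0   0   0
  1   0   0   9   9   9   9   9   9   9   9   9   9   9   9   9
  2   0   0   9   9   9   9  12  12  12  12  12  12  12  12  12
  3   0   0   9   9   9   9  12  12  12  12  12  17  17  17  17
  4   0   0   9   9   9   9  12  12  21  21  21  21  24  24  24
  5   0   0   9   9   9   9  12  12  21  21  21  21  24  24  24
  6   0  10  10  19  19  19  19  22  22  31  31  31  31  34  34

9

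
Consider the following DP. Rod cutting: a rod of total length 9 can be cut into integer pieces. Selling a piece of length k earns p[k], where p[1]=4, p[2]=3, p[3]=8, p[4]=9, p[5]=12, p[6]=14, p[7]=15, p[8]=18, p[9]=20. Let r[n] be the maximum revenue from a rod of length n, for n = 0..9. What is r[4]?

   n    0    1    2    3    4    5    6    7    8    9
r[n]    0    4    8   12   16   20   24   28   32   36

16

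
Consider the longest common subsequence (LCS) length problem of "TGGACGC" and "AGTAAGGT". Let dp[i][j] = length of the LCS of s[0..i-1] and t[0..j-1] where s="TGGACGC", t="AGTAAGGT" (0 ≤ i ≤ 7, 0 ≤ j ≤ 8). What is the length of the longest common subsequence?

   ''  A  G  T  A  A  G  G  T
''  0  0  0  0  0  0  0  0  0
 T  0  0  0  1  1  1  1  1  1
 G  0  0  1  1  1  1  2  2  2
 G  0  0  1  1  1  1  2  3  3
 A  0  1  1  1  2  2  2  3  3
 C  0  1  1  1  2  2  2  3  3
 G  0  1  2  2  2  2  3  3  3
 C  0  1  2  2  2  2  3  3  3

3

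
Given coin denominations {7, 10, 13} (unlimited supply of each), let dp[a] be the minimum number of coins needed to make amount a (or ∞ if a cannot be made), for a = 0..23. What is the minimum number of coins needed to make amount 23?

 a  0  1  2  3  4  5  6  7  8  9 10 11 12 13 14 15 16 17 18 19 20 21 22 23
dp  0  -  -  -  -  -  -  1  -  -  1  -  -  1  2  -  -  2  -  -  2  3  -  2
(- denotes ∞ / unreachable)

2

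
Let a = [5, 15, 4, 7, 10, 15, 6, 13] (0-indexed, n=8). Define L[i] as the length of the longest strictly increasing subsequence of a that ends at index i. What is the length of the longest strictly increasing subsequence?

4

   i    0    1    2    3    4    5    6    7
a[i]    5   15    4    7   10   15    6   13
L[i]    1    2    1    2    3    4    2    4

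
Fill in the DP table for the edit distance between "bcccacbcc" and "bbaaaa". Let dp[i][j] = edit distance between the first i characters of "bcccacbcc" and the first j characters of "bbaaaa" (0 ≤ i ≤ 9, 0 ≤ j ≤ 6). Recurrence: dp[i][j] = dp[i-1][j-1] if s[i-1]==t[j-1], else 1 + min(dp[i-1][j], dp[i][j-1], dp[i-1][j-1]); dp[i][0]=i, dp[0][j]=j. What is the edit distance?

   ''  b  b  a  a  a  a
''  0  1  2  3  4  5  6
 b  1  0  1  2  3  4  5
 c  2  1  1  2  3  4  5
 c  3  2  2  2  3  4  5
 c  4  3  3  3  3  4  5
 a  5  4  4  3  3  3  4
 c  6  5  5  4  4  4  4
 b  7  6  5  5  5  5  5
 c  8  7  6  6  6  6  6
 c  9  8  7  7  7  7  7

7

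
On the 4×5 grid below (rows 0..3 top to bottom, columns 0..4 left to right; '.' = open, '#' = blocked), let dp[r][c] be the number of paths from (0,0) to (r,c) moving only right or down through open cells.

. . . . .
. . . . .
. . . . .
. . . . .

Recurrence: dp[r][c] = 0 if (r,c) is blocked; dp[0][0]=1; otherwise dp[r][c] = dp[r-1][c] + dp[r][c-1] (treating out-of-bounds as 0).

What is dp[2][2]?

r\c   0   1   2   3   4
  0   1   1   1   1   1
  1   1   2   3   4   5
  2   1   3   6  10  15
  3   1   4  10  20  35

6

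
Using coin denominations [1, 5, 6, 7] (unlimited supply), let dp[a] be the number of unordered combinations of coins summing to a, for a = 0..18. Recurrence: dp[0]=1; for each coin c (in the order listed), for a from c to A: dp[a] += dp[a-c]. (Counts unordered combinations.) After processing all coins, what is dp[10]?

after  coin     0     1     2     3     4     5     6     7     8     9    10    11    12    13    14    15    16    17    18
          1     1     1     1     1     1     1     1     1     1     1     1     1     1     1     1     1     1     1     1
          5     1     1     1     1     1     2     2     2     2     2     3     3     3     3     3     4     4     4     4
          6     1     1     1     1     1     2     3     3     3     3     4     5     6     6     6     7     8     9    10
          7     1     1     1     1     1     2     3     4     4     4     5     6     8     9    10    11    12    14    16

5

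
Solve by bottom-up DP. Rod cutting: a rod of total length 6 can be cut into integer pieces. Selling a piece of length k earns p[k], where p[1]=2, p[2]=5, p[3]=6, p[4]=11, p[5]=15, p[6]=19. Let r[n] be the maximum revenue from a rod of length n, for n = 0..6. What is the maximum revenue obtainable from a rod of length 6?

   n    0    1    2    3    4    5    6
r[n]    0    2    5    7   11   15   19

19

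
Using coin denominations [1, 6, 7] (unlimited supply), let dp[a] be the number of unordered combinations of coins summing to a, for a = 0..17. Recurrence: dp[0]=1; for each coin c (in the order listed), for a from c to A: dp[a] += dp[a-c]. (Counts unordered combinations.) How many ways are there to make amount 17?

after  coin     0     1     2     3     4     5     6     7     8     9    10    11    12    13    14    15    16    17
          1     1     1     1     1     1     1     1     1     1     1     1     1     1     1     1     1     1     1
          6     1     1     1     1     1     1     2     2     2     2     2     2     3     3     3     3     3     3
          7     1     1     1     1     1     1     2     3     3     3     3     3     4     5     6     6     6     6

6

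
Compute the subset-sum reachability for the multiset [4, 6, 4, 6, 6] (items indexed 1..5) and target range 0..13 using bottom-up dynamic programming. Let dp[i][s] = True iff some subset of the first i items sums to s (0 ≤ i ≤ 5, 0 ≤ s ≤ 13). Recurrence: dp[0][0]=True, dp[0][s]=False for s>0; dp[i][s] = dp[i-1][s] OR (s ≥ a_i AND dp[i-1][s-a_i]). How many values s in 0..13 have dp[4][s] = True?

i\s   0   1   2   3   4   5   6   7   8   9  10  11  12  13
  0   T   F   F   F   F   F   F   F   F   F   F   F   F   F
  1   T   F   F   F   T   F   F   F   F   F   F   F   F   F
  2   T   F   F   F   T   F   T   F   F   F   T   F   F   F
  3   T   F   F   F   T   F   T   F   T   F   T   F   F   F
  4   T   F   F   F   T   F   T   F   T   F   T   F   T   F
  5   T   F   F   F   T   F   T   F   T   F   T   F   T   F

6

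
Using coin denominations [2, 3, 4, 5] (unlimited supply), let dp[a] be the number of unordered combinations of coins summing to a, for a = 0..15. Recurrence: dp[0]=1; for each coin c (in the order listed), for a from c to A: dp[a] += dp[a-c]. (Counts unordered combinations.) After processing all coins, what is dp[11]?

after  coin     0     1     2     3     4     5     6     7     8     9    10    11    12    13    14    15
          2     1     0     1     0     1     0     1     0     1     0     1     0     1     0     1     0
          3     1     0     1     1     1     1     2     1     2     2     2     2     3     2     3     3
          4     1     0     1     1     2     1     3     2     4     3     5     4     7     5     8     7
          5     1     0     1     1     2     2     3     3     5     5     7     7    10    10    13    14

7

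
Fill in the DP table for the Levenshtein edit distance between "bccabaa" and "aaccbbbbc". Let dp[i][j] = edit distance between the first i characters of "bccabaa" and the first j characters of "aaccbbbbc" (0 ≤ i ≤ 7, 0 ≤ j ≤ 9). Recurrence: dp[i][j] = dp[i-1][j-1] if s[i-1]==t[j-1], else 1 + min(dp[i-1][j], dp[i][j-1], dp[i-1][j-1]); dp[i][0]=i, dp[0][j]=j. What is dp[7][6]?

5

   ''  a  a  c  c  b  b  b  b  c
''  0  1  2  3  4  5  6  7  8  9
 b  1  1  2  3  4  4  5  6  7  8
 c  2  2  2  2  3  4  5  6  7  7
 c  3  3  3  2  2  3  4  5  6  7
 a  4  3  3  3  3  3  4  5  6  7
 b  5  4  4  4  4  3  3  4  5  6
 a  6  5  4  5  5  4  4  4  5  6
 a  7  6  5  5  6  5  5  5  5  6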